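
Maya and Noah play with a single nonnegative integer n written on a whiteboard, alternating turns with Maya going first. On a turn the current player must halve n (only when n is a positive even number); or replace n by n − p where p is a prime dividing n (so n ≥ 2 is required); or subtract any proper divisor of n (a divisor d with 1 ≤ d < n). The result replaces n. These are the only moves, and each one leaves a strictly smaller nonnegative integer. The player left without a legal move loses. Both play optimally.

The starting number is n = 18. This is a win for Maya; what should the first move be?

Move to 9.

Compute win/loss labels from the base case upward. A position with no move is L. Any other position is W if it can reach an L in one move, else L.
n=0: no move → L
n=1: no move → L
n=2: can move to 0, which is L ⇒ W
n=3: can move to 0, which is L ⇒ W
n=4: moves to 2(W), 3(W); every one is W ⇒ L
n=5: can move to 0, which is L ⇒ W
n=6: can move to 4, which is L ⇒ W
n=7: can move to 0, which is L ⇒ W
n=8: can move to 4, which is L ⇒ W
n=9: moves to 6(W), 8(W); every one is W ⇒ L
n=10: can move to 9, which is L ⇒ W
n=11: can move to 0, which is L ⇒ W
n=12: can move to 9, which is L ⇒ W
n=13: can move to 0, which is L ⇒ W
n=14: moves to 7(W), 12(W), 13(W); every one is W ⇒ L
n=15: can move to 14, which is L ⇒ W
n=16: can move to 14, which is L ⇒ W
n=17: can move to 0, which is L ⇒ W
n=18: can move to 9, which is L ⇒ W
From 18, the L positions reachable in one move are: 9.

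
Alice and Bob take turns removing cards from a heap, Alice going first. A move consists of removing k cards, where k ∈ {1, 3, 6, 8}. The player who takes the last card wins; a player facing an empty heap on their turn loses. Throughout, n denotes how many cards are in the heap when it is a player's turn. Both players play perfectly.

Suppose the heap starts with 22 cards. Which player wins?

Bob wins.

Work bottom-up. With no move the player to move loses. Otherwise the position is W if at least one move leads to an L position for the opponent, and L if every move leads to a W.
n=0: no move → L
n=1: reaches L-position 0 → W
n=2: only reaches 1(W), which is W → L
n=3: reaches L-position 2 → W
n=4: only reaches 3(W), 1(W), all W → L
n=5: reaches L-position 4 → W
n=6: reaches L-position 0 → W
n=7: reaches L-position 4 → W
n=8: reaches L-position 2 → W
n=9: only reaches 8(W), 6(W), 3(W), 1(W), all W → L
n=10: reaches L-position 9 → W
n=11: only reaches 10(W), 8(W), 5(W), 3(W), all W → L
n=12: reaches L-position 11 → W
n=13: only reaches 12(W), 10(W), 7(W), 5(W), all W → L
n=14: reaches L-position 13 → W
n=15: reaches L-position 9 → W
n=16: reaches L-position 13 → W
n=17: reaches L-position 11 → W
n=18: only reaches 17(W), 15(W), 12(W), 10(W), all W → L
n=19: reaches L-position 18 → W
n=20: only reaches 19(W), 17(W), 14(W), 12(W), all W → L
n=21: reaches L-position 20 → W
n=22: only reaches 21(W), 19(W), 16(W), 14(W), all W → L
Every move from 22 reaches a W position, so the mover loses.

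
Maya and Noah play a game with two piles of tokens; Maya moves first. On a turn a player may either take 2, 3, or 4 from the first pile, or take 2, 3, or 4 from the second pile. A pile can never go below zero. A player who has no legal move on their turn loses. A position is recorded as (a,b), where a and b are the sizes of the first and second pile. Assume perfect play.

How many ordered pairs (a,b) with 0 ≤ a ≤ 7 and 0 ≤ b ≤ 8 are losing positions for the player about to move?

Classify positions by backward induction: terminal positions (no move available) are L. From any other position, the mover wins iff some move reaches an L.
Every move lowers a or b (never raises either), so fill the grid row by row in increasing a, and left to right within a row: each cell's successors are then already labelled.
      b=0  b=1  b=2  b=3  b=4  b=5  b=6  b=7  b=8
a=0:    L    L    W    W    W    W    L    L    W
a=1:    L    L    W    W    W    W    L    L    W
a=2:    W    W    L    L    W    W    W    W    L
a=3:    W    W    L    L    W    W    W    W    L
a=4:    W    W    W    W    L    L    W    W    W
a=5:    W    W    W    W    L    L    W    W    W
a=6:    L    L    W    W    W    W    L    L    W
a=7:    L    L    W    W    W    W    L    L    W
Cells with no legal move (terminal, hence L): (0,0), (0,1), (1,0), (1,1).
The remaining L cells, each justified by listing all of its moves:
(0,6): only reaches (0,4)(W), (0,3)(W), (0,2)(W), all W → L
(0,7): only reaches (0,5)(W), (0,4)(W), (0,3)(W), all W → L
(1,6): only reaches (1,4)(W), (1,3)(W), (1,2)(W), all W → L
(1,7): only reaches (1,5)(W), (1,4)(W), (1,3)(W), all W → L
(2,2): only reaches (0,2)(W), (2,0)(W), all W → L
(2,3): only reaches (0,3)(W), (2,1)(W), (2,0)(W), all W → L
(2,8): only reaches (0,8)(W), (2,6)(W), (2,5)(W), (2,4)(W), all W → L
(3,2): only reaches (1,2)(W), (0,2)(W), (3,0)(W), all W → L
(3,3): only reaches (1,3)(W), (0,3)(W), (3,1)(W), (3,0)(W), all W → L
(3,8): only reaches (1,8)(W), (0,8)(W), (3,6)(W), (3,5)(W), (3,4)(W), all W → L
(4,4): only reaches (2,4)(W), (1,4)(W), (0,4)(W), (4,2)(W), (4,1)(W), (4,0)(W), all W → L
(4,5): only reaches (2,5)(W), (1,5)(W), (0,5)(W), (4,3)(W), (4,2)(W), (4,1)(W), all W → L
(5,4): only reaches (3,4)(W), (2,4)(W), (1,4)(W), (5,2)(W), (5,1)(W), (5,0)(W), all W → L
(5,5): only reaches (3,5)(W), (2,5)(W), (1,5)(W), (5,3)(W), (5,2)(W), (5,1)(W), all W → L
(6,0): only reaches (4,0)(W), (3,0)(W), (2,0)(W), all W → L
(6,1): only reaches (4,1)(W), (3,1)(W), (2,1)(W), all W → L
(6,6): only reaches (4,6)(W), (3,6)(W), (2,6)(W), (6,4)(W), (6,3)(W), (6,2)(W), all W → L
(6,7): only reaches (4,7)(W), (3,7)(W), (2,7)(W), (6,5)(W), (6,4)(W), (6,3)(W), all W → L
(7,0): only reaches (5,0)(W), (4,0)(W), (3,0)(W), all W → L
(7,1): only reaches (5,1)(W), (4,1)(W), (3,1)(W), all W → L
(7,6): only reaches (5,6)(W), (4,6)(W), (3,6)(W), (7,4)(W), (7,3)(W), (7,2)(W), all W → L
(7,7): only reaches (5,7)(W), (4,7)(W), (3,7)(W), (7,5)(W), (7,4)(W), (7,3)(W), all W → L
Every other cell has at least one move into one of the L cells above, so it is W.
L cells per row: a=0: 4, a=1: 4, a=2: 3, a=3: 3, a=4: 2, a=5: 2, a=6: 4, a=7: 4; total 26.

26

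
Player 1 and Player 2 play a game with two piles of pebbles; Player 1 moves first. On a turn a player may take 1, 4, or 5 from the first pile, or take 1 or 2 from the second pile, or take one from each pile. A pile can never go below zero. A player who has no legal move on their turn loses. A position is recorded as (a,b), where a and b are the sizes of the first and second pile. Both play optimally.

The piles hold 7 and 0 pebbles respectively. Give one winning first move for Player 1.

Compute win/loss labels from the base case upward. A position with no move is L. Any other position is W if it can reach an L in one move, else L.
No move ever increases a pile, so every position that can arise here has a ≤ 7 and b ≤ 0; it is enough to label the cells with 0 ≤ a ≤ 7 and 0 ≤ b ≤ 0.
Every move lowers a or b (never raises either), so fill the grid row by row in increasing a, and left to right within a row: each cell's successors are then already labelled.
      b=0
a=0:    L
a=1:    W
a=2:    L
a=3:    W
a=4:    W
a=5:    W
a=6:    W
a=7:    W
Cells with no legal move (terminal, hence L): (0,0).
The remaining L cells, each justified by listing all of its moves:
(2,0): →(1,0)(W) only, which is W, so L
Every other cell has at least one move into one of the L cells above, so it is W.
From (7,0), the L positions reachable in one move are: (2,0).

Move to (2,0).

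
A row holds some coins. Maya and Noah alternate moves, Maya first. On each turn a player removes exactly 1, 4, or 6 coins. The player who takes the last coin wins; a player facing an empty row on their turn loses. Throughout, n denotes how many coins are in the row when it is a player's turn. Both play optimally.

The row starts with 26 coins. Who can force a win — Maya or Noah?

Maya wins.

Use the standard recursion: the mover loses at a terminal position; elsewhere, the mover wins exactly when some move hands the opponent an L position.
n=0: no move → L
n=1: reaches L-position 0 → W
n=2: only reaches 1(W), which is W → L
n=3: reaches L-position 2 → W
n=4: reaches L-position 0 → W
n=5: only reaches 4(W), 1(W), all W → L
n=6: reaches L-position 5 → W
n=7: only reaches 6(W), 3(W), 1(W), all W → L
n=8: reaches L-position 7 → W
n=9: reaches L-position 5 → W
n=10: only reaches 9(W), 6(W), 4(W), all W → L
n=11: reaches L-position 10 → W
n=12: only reaches 11(W), 8(W), 6(W), all W → L
n=13: reaches L-position 12 → W
n=14: reaches L-position 10 → W
n=15: only reaches 14(W), 11(W), 9(W), all W → L
n=16: reaches L-position 15 → W
n=17: only reaches 16(W), 13(W), 11(W), all W → L
n=18: reaches L-position 17 → W
n=19: reaches L-position 15 → W
n=20: only reaches 19(W), 16(W), 14(W), all W → L
n=21: reaches L-position 20 → W
n=22: only reaches 21(W), 18(W), 16(W), all W → L
n=23: reaches L-position 22 → W
n=24: reaches L-position 20 → W
n=25: only reaches 24(W), 21(W), 19(W), all W → L
n=26: reaches L-position 25 → W
The starting position 26 is W: Maya should remove 1, leaving 25, handing over an L position.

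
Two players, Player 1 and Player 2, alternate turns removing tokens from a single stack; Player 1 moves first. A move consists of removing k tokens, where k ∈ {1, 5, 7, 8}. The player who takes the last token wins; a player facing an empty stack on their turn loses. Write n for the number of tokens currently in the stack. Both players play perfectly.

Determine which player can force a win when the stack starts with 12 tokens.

Compute win/loss labels from the base case upward. A position with no move is L. Any other position is W if it can reach an L in one move, else L.
n=0: no move → L
n=1: can move to 0, which is L ⇒ W
n=2: the only move is to 1(W), a W ⇒ L
n=3: can move to 2, which is L ⇒ W
n=4: the only move is to 3(W), a W ⇒ L
n=5: can move to 4, which is L ⇒ W
n=6: moves to 5(W), 1(W); every one is W ⇒ L
n=7: can move to 6, which is L ⇒ W
n=8: can move to 0, which is L ⇒ W
n=9: can move to 4, which is L ⇒ W
n=10: can move to 2, which is L ⇒ W
n=11: can move to 6, which is L ⇒ W
n=12: can move to 4, which is L ⇒ W
The starting position 12 is W: Player 1 should remove 8, leaving 4, handing over an L position.

Player 1 wins.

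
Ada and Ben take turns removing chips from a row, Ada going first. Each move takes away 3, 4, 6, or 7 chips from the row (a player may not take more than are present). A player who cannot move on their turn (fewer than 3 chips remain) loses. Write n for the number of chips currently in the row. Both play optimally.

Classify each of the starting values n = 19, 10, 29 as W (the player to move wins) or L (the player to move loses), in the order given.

Work bottom-up. With no move the player to move loses. Otherwise the position is W if at least one move leads to an L position for the opponent, and L if every move leads to a W.
n=0: no move → L
n=1: no move → L
n=2: no move → L
n=3: can move to 0, which is L ⇒ W
n=4: can move to 1, which is L ⇒ W
n=5: can move to 2, which is L ⇒ W
n=6: can move to 2, which is L ⇒ W
n=7: can move to 1, which is L ⇒ W
n=8: can move to 2, which is L ⇒ W
n=9: can move to 2, which is L ⇒ W
n=10: moves to 7(W), 6(W), 4(W), 3(W); every one is W ⇒ L
n=11: moves to 8(W), 7(W), 5(W), 4(W); every one is W ⇒ L
n=12: moves to 9(W), 8(W), 6(W), 5(W); every one is W ⇒ L
n=13: can move to 10, which is L ⇒ W
n=14: can move to 11, which is L ⇒ W
n=15: can move to 12, which is L ⇒ W
n=16: can move to 12, which is L ⇒ W
n=17: can move to 11, which is L ⇒ W
n=18: can move to 12, which is L ⇒ W
n=19: can move to 12, which is L ⇒ W
n=20: moves to 17(W), 16(W), 14(W), 13(W); every one is W ⇒ L
n=21: moves to 18(W), 17(W), 15(W), 14(W); every one is W ⇒ L
n=22: moves to 19(W), 18(W), 16(W), 15(W); every one is W ⇒ L
n=23: can move to 20, which is L ⇒ W
n=24: can move to 21, which is L ⇒ W
n=25: can move to 22, which is L ⇒ W
n=26: can move to 22, which is L ⇒ W
n=27: can move to 21, which is L ⇒ W
n=28: can move to 22, which is L ⇒ W
n=29: can move to 22, which is L ⇒ W

19: W, 10: L, 29: W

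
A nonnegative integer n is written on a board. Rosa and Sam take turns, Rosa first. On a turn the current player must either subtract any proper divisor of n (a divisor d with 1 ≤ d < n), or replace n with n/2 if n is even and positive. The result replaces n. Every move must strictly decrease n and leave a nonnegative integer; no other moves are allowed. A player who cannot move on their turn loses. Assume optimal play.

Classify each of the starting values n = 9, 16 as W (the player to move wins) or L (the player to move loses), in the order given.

9: L, 16: W

Label each position W (a win for the player to move) or L (a loss). A position with no legal move is L; any other position is W exactly when some move reaches an L, and L when every move reaches a W.
n=0: no move → L
n=1: no move → L
n=2: W (go to 1, an L position)
n=3: L (sole option 2(W) is W)
n=4: W (go to 3, an L position)
n=5: L (sole option 4(W) is W)
n=6: W (go to 3, an L position)
n=7: L (sole option 6(W) is W)
n=8: W (go to 7, an L position)
n=9: L (options 6(W), 8(W) are all W)
n=10: W (go to 5, an L position)
n=11: L (sole option 10(W) is W)
n=12: W (go to 9, an L position)
n=13: L (sole option 12(W) is W)
n=14: W (go to 7, an L position)
n=15: L (options 10(W), 12(W), 14(W) are all W)
n=16: W (go to 15, an L position)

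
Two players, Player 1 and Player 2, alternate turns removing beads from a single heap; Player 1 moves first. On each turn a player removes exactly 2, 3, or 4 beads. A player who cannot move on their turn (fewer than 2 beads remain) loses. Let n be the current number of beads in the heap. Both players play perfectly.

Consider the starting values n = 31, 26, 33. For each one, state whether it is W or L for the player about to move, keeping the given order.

31: L, 26: W, 33: W

Label each position W (a win for the player to move) or L (a loss). A position with no legal move is L; any other position is W exactly when some move reaches an L, and L when every move reaches a W.
n=0: no move → L
n=1: no move → L
n=2: →0(L), so W
n=3: →1(L), so W
n=4: →1(L), so W
n=5: →1(L), so W
n=6: →4(W), 3(W), 2(W) — all W, so L
n=7: →5(W), 4(W), 3(W) — all W, so L
n=8: →6(L), so W
n=9: →7(L), so W
n=10: →7(L), so W
n=11: →7(L), so W
n=12: →10(W), 9(W), 8(W) — all W, so L
n=13: →11(W), 10(W), 9(W) — all W, so L
n=14: →12(L), so W
n=15: →13(L), so W
n=16: →13(L), so W
n=17: →13(L), so W
n=18: →16(W), 15(W), 14(W) — all W, so L
n=19: →17(W), 16(W), 15(W) — all W, so L
n=20: →18(L), so W
n=21: →19(L), so W
n=22: →19(L), so W
n=23: →19(L), so W
n=24: →22(W), 21(W), 20(W) — all W, so L
n=25: →23(W), 22(W), 21(W) — all W, so L
n=26: →24(L), so W
n=27: →25(L), so W
n=28: →25(L), so W
n=29: →25(L), so W
n=30: →28(W), 27(W), 26(W) — all W, so L
n=31: →29(W), 28(W), 27(W) — all W, so L
n=32: →30(L), so W
n=33: →31(L), so W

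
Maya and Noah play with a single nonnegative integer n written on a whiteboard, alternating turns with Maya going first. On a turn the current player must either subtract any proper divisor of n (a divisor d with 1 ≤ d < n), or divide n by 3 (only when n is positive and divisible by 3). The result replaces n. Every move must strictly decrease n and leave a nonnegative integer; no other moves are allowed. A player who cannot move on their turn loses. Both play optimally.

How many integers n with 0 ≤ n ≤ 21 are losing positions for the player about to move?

Work bottom-up. With no move the player to move loses. Otherwise the position is W if at least one move leads to an L position for the opponent, and L if every move leads to a W.
n=0: no move → L
n=1: no move → L
n=2: →1(L), so W
n=3: →1(L), so W
n=4: →2(W), 3(W) — all W, so L
n=5: →4(L), so W
n=6: →4(L), so W
n=7: →6(W) only, which is W, so L
n=8: →4(L), so W
n=9: →3(W), 6(W), 8(W) — all W, so L
n=10: →9(L), so W
n=11: →10(W) only, which is W, so L
n=12: →4(L), so W
n=13: →12(W) only, which is W, so L
n=14: →7(L), so W
n=15: →5(W), 10(W), 12(W), 14(W) — all W, so L
n=16: →15(L), so W
n=17: →16(W) only, which is W, so L
n=18: →9(L), so W
n=19: →18(W) only, which is W, so L
n=20: →15(L), so W
n=21: →7(L), so W
L entries with 0 ≤ n ≤ 21: n = 0, 1, 4, 7, 9, 11, 13, 15, 17, 19; that makes 10.

10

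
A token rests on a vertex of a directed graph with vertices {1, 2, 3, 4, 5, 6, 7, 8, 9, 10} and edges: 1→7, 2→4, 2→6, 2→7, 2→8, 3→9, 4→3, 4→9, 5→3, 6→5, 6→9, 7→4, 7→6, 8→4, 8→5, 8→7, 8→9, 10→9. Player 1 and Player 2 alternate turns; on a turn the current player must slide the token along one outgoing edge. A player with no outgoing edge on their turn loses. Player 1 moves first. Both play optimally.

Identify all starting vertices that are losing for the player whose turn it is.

Compute win/loss labels from the base case upward. A position with no move is L. Any other position is W if it can reach an L in one move, else L.
Every edge goes from a vertex to one that appears earlier in the order 9, 3, 4, 5, 6, 7, 8, 1, 2, 10, so processing vertices in that order labels each vertex after all of its successors.
9: no outgoing edge → L
3: W (go to 9, an L position)
4: W (go to 9, an L position)
5: L (sole option 3(W) is W)
6: W (go to 5, an L position)
7: L (options 6(W), 4(W) are all W)
8: W (go to 7, an L position)
1: W (go to 7, an L position)
2: W (go to 7, an L position)
10: W (go to 9, an L position)
Reading off the rows marked L gives the requested list; there are 3 such vertices.

5, 7, 9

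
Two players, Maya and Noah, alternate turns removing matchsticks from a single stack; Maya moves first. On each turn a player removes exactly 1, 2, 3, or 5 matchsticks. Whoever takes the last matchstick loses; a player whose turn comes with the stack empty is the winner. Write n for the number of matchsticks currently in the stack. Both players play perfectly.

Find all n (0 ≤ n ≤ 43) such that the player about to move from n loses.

Label each position W (a win for the player to move) or L (a loss). A position with no legal move is W; any other position is W exactly when some move reaches an L, and L when every move reaches a W.
n=0: no move; the opponent has just taken the last matchstick and therefore loses → W
n=1: the only move is to 0(W), a W ⇒ L
n=2: can move to 1, which is L ⇒ W
n=3: can move to 1, which is L ⇒ W
n=4: can move to 1, which is L ⇒ W
n=5: moves to 4(W), 3(W), 2(W), 0(W); every one is W ⇒ L
n=6: can move to 5, which is L ⇒ W
n=7: can move to 5, which is L ⇒ W
n=8: can move to 5, which is L ⇒ W
n=9: moves to 8(W), 7(W), 6(W), 4(W); every one is W ⇒ L
n=10: can move to 9, which is L ⇒ W
n=11: can move to 9, which is L ⇒ W
n=12: can move to 9, which is L ⇒ W
n=13: moves to 12(W), 11(W), 10(W), 8(W); every one is W ⇒ L
n=14: can move to 13, which is L ⇒ W
n=15: can move to 13, which is L ⇒ W
n=16: can move to 13, which is L ⇒ W
n=17: moves to 16(W), 15(W), 14(W), 12(W); every one is W ⇒ L
n=18: can move to 17, which is L ⇒ W
n=19: can move to 17, which is L ⇒ W
n=20: can move to 17, which is L ⇒ W
n=21: moves to 20(W), 19(W), 18(W), 16(W); every one is W ⇒ L
n=22: can move to 21, which is L ⇒ W
n=23: can move to 21, which is L ⇒ W
n=24: can move to 21, which is L ⇒ W
n=25: moves to 24(W), 23(W), 22(W), 20(W); every one is W ⇒ L
n=26: can move to 25, which is L ⇒ W
n=27: can move to 25, which is L ⇒ W
n=28: can move to 25, which is L ⇒ W
n=29: moves to 28(W), 27(W), 26(W), 24(W); every one is W ⇒ L
n=30: can move to 29, which is L ⇒ W
n=31: can move to 29, which is L ⇒ W
n=32: can move to 29, which is L ⇒ W
n=33: moves to 32(W), 31(W), 30(W), 28(W); every one is W ⇒ L
n=34: can move to 33, which is L ⇒ W
n=35: can move to 33, which is L ⇒ W
n=36: can move to 33, which is L ⇒ W
n=37: moves to 36(W), 35(W), 34(W), 32(W); every one is W ⇒ L
n=38: can move to 37, which is L ⇒ W
n=39: can move to 37, which is L ⇒ W
n=40: can move to 37, which is L ⇒ W
n=41: moves to 40(W), 39(W), 38(W), 36(W); every one is W ⇒ L
n=42: can move to 41, which is L ⇒ W
n=43: can move to 41, which is L ⇒ W
The losing starting values of n are exactly the entries labelled L in this table (11 of them).

1, 5, 9, 13, 17, 21, 25, 29, 33, 37, 41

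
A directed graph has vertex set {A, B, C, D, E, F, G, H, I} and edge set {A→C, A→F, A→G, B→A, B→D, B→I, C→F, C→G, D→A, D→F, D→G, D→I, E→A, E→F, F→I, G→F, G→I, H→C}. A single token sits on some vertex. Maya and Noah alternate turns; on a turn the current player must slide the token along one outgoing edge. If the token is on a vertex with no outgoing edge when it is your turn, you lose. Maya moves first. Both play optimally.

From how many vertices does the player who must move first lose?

3

Positions with no move are L. A position that does have a move is losing for the player to move precisely when every available move leads to a winning position for the opponent. Fill in the labels:
Every edge goes from a vertex to one that appears earlier in the order I, F, G, C, A, D, B, H, E, so processing vertices in that order labels each vertex after all of its successors.
I: no outgoing edge → L
F: can move to I, which is L ⇒ W
G: can move to I, which is L ⇒ W
C: moves to G(W), F(W); every one is W ⇒ L
A: can move to C, which is L ⇒ W
D: can move to I, which is L ⇒ W
B: can move to I, which is L ⇒ W
H: can move to C, which is L ⇒ W
E: moves to A(W), F(W); every one is W ⇒ L
The L vertices are C, E, I; that is 3 in all.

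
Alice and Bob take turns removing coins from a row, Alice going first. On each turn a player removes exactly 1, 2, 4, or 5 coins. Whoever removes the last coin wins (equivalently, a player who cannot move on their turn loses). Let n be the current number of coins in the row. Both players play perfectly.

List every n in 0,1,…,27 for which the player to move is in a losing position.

Use the standard recursion: the mover loses at a terminal position; elsewhere, the mover wins exactly when some move hands the opponent an L position.
n=0: no move → L
n=1: reaches L-position 0 → W
n=2: reaches L-position 0 → W
n=3: only reaches 2(W), 1(W), all W → L
n=4: reaches L-position 3 → W
n=5: reaches L-position 3 → W
n=6: only reaches 5(W), 4(W), 2(W), 1(W), all W → L
n=7: reaches L-position 6 → W
n=8: reaches L-position 6 → W
n=9: only reaches 8(W), 7(W), 5(W), 4(W), all W → L
n=10: reaches L-position 9 → W
n=11: reaches L-position 9 → W
n=12: only reaches 11(W), 10(W), 8(W), 7(W), all W → L
n=13: reaches L-position 12 → W
n=14: reaches L-position 12 → W
n=15: only reaches 14(W), 13(W), 11(W), 10(W), all W → L
n=16: reaches L-position 15 → W
n=17: reaches L-position 15 → W
n=18: only reaches 17(W), 16(W), 14(W), 13(W), all W → L
n=19: reaches L-position 18 → W
n=20: reaches L-position 18 → W
n=21: only reaches 20(W), 19(W), 17(W), 16(W), all W → L
n=22: reaches L-position 21 → W
n=23: reaches L-position 21 → W
n=24: only reaches 23(W), 22(W), 20(W), 19(W), all W → L
n=25: reaches L-position 24 → W
n=26: reaches L-position 24 → W
n=27: only reaches 26(W), 25(W), 23(W), 22(W), all W → L
Reading off the rows marked L gives the requested list; there are 10 such values of n.

0, 3, 6, 9, 12, 15, 18, 21, 24, 27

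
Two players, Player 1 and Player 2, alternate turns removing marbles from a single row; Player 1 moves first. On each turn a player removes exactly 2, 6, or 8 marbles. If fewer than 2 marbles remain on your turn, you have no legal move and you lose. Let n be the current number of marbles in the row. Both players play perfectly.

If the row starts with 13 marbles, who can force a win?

Player 1 wins.

Label each position W (a win for the player to move) or L (a loss). A position with no legal move is L; any other position is W exactly when some move reaches an L, and L when every move reaches a W.
n=0: no move → L
n=1: no move → L
n=2: reaches L-position 0 → W
n=3: reaches L-position 1 → W
n=4: only reaches 2(W), which is W → L
n=5: only reaches 3(W), which is W → L
n=6: reaches L-position 4 → W
n=7: reaches L-position 5 → W
n=8: reaches L-position 0 → W
n=9: reaches L-position 1 → W
n=10: reaches L-position 4 → W
n=11: reaches L-position 5 → W
n=12: reaches L-position 4 → W
n=13: reaches L-position 5 → W
From 13 Player 1 can remove 8, leaving 5, reaching an L position.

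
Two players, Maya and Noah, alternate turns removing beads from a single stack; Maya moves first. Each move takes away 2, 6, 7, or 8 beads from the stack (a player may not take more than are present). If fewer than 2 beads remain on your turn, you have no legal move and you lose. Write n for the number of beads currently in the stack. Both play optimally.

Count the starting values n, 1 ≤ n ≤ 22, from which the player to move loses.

Use the standard recursion: the mover loses at a terminal position; elsewhere, the mover wins exactly when some move hands the opponent an L position.
n=0: no move → L
n=1: no move → L
n=2: →0(L), so W
n=3: →1(L), so W
n=4: →2(W) only, which is W, so L
n=5: →3(W) only, which is W, so L
n=6: →4(L), so W
n=7: →5(L), so W
n=8: →1(L), so W
n=9: →1(L), so W
n=10: →4(L), so W
n=11: →5(L), so W
n=12: →5(L), so W
n=13: →5(L), so W
n=14: →12(W), 8(W), 7(W), 6(W) — all W, so L
n=15: →13(W), 9(W), 8(W), 7(W) — all W, so L
n=16: →14(L), so W
n=17: →15(L), so W
n=18: →16(W), 12(W), 11(W), 10(W) — all W, so L
n=19: →17(W), 13(W), 12(W), 11(W) — all W, so L
n=20: →18(L), so W
n=21: →19(L), so W
n=22: →15(L), so W
L entries with 1 ≤ n ≤ 22 (n=0 is outside the asked range and is not counted): n = 1, 4, 5, 14, 15, 18, 19; that makes 7.

7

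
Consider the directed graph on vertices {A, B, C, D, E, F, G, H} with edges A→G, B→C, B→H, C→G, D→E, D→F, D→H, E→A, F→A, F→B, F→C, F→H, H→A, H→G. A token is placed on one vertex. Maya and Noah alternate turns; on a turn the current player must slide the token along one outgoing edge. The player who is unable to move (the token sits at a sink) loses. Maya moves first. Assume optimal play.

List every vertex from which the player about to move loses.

B, E, G

Label each position W (a win for the player to move) or L (a loss). A position with no legal move is L; any other position is W exactly when some move reaches an L, and L when every move reaches a W.
Every edge goes from a vertex to one that appears earlier in the order G, A, H, C, E, B, F, D, so processing vertices in that order labels each vertex after all of its successors.
G: no outgoing edge → L
A: →G(L), so W
H: →G(L), so W
C: →G(L), so W
E: →A(W) only, which is W, so L
B: →C(W), H(W) — all W, so L
F: →B(L), so W
D: →E(L), so W
Reading off the rows marked L gives the requested list; there are 3 such vertices.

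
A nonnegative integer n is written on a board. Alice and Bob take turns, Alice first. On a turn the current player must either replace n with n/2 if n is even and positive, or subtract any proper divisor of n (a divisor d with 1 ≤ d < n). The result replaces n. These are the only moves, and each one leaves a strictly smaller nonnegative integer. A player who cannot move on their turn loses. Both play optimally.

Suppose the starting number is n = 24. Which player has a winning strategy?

Positions with no move are L. A position that does have a move is losing for the player to move precisely when every available move leads to a winning position for the opponent. Fill in the labels:
n=0: no move → L
n=1: no move → L
n=2: can move to 1, which is L ⇒ W
n=3: the only move is to 2(W), a W ⇒ L
n=4: can move to 3, which is L ⇒ W
n=5: the only move is to 4(W), a W ⇒ L
n=6: can move to 3, which is L ⇒ W
n=7: the only move is to 6(W), a W ⇒ L
n=8: can move to 7, which is L ⇒ W
n=9: moves to 6(W), 8(W); every one is W ⇒ L
n=10: can move to 5, which is L ⇒ W
n=11: the only move is to 10(W), a W ⇒ L
n=12: can move to 9, which is L ⇒ W
n=13: the only move is to 12(W), a W ⇒ L
n=14: can move to 7, which is L ⇒ W
n=15: moves to 10(W), 12(W), 14(W); every one is W ⇒ L
n=16: can move to 15, which is L ⇒ W
n=17: the only move is to 16(W), a W ⇒ L
n=18: can move to 9, which is L ⇒ W
n=19: the only move is to 18(W), a W ⇒ L
n=20: can move to 15, which is L ⇒ W
n=21: moves to 14(W), 18(W), 20(W); every one is W ⇒ L
n=22: can move to 11, which is L ⇒ W
n=23: the only move is to 22(W), a W ⇒ L
n=24: can move to 21, which is L ⇒ W
The starting position 24 is W: Alice should move to 21, handing over an L position.

Alice wins.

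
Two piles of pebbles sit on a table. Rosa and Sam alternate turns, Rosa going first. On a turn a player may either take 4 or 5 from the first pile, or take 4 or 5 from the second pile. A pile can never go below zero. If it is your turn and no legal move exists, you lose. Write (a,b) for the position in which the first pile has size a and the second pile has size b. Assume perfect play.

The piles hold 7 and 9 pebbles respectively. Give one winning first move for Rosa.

Build the W/L table. Terminal = L. A non-terminal position is W if it has a move to some L; otherwise it is L.
No move ever increases a pile, so every position that can arise here has a ≤ 7 and b ≤ 9; it is enough to label the cells with 0 ≤ a ≤ 7 and 0 ≤ b ≤ 9.
Every move lowers a or b (never raises either), so fill the grid row by row in increasing a, and left to right within a row: each cell's successors are then already labelled.
      b=0  b=1  b=2  b=3  b=4  b=5  b=6  b=7  b=8  b=9
a=0:    L    L    L    L    W    W    W    W    W    L
a=1:    L    L    L    L    W    W    W    W    W    L
a=2:    L    L    L    L    W    W    W    W    W    L
a=3:    L    L    L    L    W    W    W    W    W    L
a=4:    W    W    W    W    L    L    L    L    W    W
a=5:    W    W    W    W    L    L    L    L    W    W
a=6:    W    W    W    W    L    L    L    L    W    W
a=7:    W    W    W    W    L    L    L    L    W    W
Cells with no legal move (terminal, hence L): (0,0), (0,1), (0,2), (0,3), (1,0), (1,1), (1,2), (1,3), (2,0), (2,1), (2,2), (2,3), (3,0), (3,1), (3,2), (3,3).
The remaining L cells, each justified by listing all of its moves:
(0,9): moves to (0,5)(W), (0,4)(W); every one is W ⇒ L
(1,9): moves to (1,5)(W), (1,4)(W); every one is W ⇒ L
(2,9): moves to (2,5)(W), (2,4)(W); every one is W ⇒ L
(3,9): moves to (3,5)(W), (3,4)(W); every one is W ⇒ L
(4,4): moves to (0,4)(W), (4,0)(W); every one is W ⇒ L
(4,5): moves to (0,5)(W), (4,1)(W), (4,0)(W); every one is W ⇒ L
(4,6): moves to (0,6)(W), (4,2)(W), (4,1)(W); every one is W ⇒ L
(4,7): moves to (0,7)(W), (4,3)(W), (4,2)(W); every one is W ⇒ L
(5,4): moves to (1,4)(W), (0,4)(W), (5,0)(W); every one is W ⇒ L
(5,5): moves to (1,5)(W), (0,5)(W), (5,1)(W), (5,0)(W); every one is W ⇒ L
(5,6): moves to (1,6)(W), (0,6)(W), (5,2)(W), (5,1)(W); every one is W ⇒ L
(5,7): moves to (1,7)(W), (0,7)(W), (5,3)(W), (5,2)(W); every one is W ⇒ L
(6,4): moves to (2,4)(W), (1,4)(W), (6,0)(W); every one is W ⇒ L
(6,5): moves to (2,5)(W), (1,5)(W), (6,1)(W), (6,0)(W); every one is W ⇒ L
(6,6): moves to (2,6)(W), (1,6)(W), (6,2)(W), (6,1)(W); every one is W ⇒ L
(6,7): moves to (2,7)(W), (1,7)(W), (6,3)(W), (6,2)(W); every one is W ⇒ L
(7,4): moves to (3,4)(W), (2,4)(W), (7,0)(W); every one is W ⇒ L
(7,5): moves to (3,5)(W), (2,5)(W), (7,1)(W), (7,0)(W); every one is W ⇒ L
(7,6): moves to (3,6)(W), (2,6)(W), (7,2)(W), (7,1)(W); every one is W ⇒ L
(7,7): moves to (3,7)(W), (2,7)(W), (7,3)(W), (7,2)(W); every one is W ⇒ L
Every other cell has at least one move into one of the L cells above, so it is W.
From (7,9), the L positions reachable in one move are: (3,9), (2,9), (7,5), (7,4). Any move reaching one of these is winning.

Move to (3,9).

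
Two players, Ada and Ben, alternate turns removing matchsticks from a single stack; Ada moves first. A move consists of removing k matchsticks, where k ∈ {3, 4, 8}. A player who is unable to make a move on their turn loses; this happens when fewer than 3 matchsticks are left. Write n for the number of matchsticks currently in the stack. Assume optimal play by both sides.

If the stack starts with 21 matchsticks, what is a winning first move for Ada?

Build the W/L table. Terminal = L. A non-terminal position is W if it has a move to some L; otherwise it is L.
n=0: no move → L
n=1: no move → L
n=2: no move → L
n=3: reaches L-position 0 → W
n=4: reaches L-position 1 → W
n=5: reaches L-position 2 → W
n=6: reaches L-position 2 → W
n=7: only reaches 4(W), 3(W), all W → L
n=8: reaches L-position 0 → W
n=9: reaches L-position 1 → W
n=10: reaches L-position 7 → W
n=11: reaches L-position 7 → W
n=12: only reaches 9(W), 8(W), 4(W), all W → L
n=13: only reaches 10(W), 9(W), 5(W), all W → L
n=14: only reaches 11(W), 10(W), 6(W), all W → L
n=15: reaches L-position 12 → W
n=16: reaches L-position 13 → W
n=17: reaches L-position 14 → W
n=18: reaches L-position 14 → W
n=19: only reaches 16(W), 15(W), 11(W), all W → L
n=20: reaches L-position 12 → W
n=21: reaches L-position 13 → W
From 21, the L positions reachable in one move are: 13.

Remove 8, leaving 13.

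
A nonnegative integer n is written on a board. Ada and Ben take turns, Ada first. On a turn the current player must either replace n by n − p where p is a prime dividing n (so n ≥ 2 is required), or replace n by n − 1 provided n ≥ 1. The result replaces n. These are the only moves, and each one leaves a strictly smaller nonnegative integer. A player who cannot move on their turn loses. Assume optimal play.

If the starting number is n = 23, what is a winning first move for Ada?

Classify positions by backward induction: terminal positions (no move available) are L. From any other position, the mover wins iff some move reaches an L.
n=0: no move → L
n=1: reaches L-position 0 → W
n=2: reaches L-position 0 → W
n=3: reaches L-position 0 → W
n=4: only reaches 2(W), 3(W), all W → L
n=5: reaches L-position 0 → W
n=6: reaches L-position 4 → W
n=7: reaches L-position 0 → W
n=8: only reaches 6(W), 7(W), all W → L
n=9: reaches L-position 8 → W
n=10: reaches L-position 8 → W
n=11: reaches L-position 0 → W
n=12: only reaches 9(W), 10(W), 11(W), all W → L
n=13: reaches L-position 0 → W
n=14: reaches L-position 12 → W
n=15: reaches L-position 12 → W
n=16: only reaches 14(W), 15(W), all W → L
n=17: reaches L-position 0 → W
n=18: reaches L-position 16 → W
n=19: reaches L-position 0 → W
n=20: only reaches 15(W), 18(W), 19(W), all W → L
n=21: reaches L-position 20 → W
n=22: reaches L-position 20 → W
n=23: reaches L-position 0 → W
From 23, the L positions reachable in one move are: 0.

Move to 0.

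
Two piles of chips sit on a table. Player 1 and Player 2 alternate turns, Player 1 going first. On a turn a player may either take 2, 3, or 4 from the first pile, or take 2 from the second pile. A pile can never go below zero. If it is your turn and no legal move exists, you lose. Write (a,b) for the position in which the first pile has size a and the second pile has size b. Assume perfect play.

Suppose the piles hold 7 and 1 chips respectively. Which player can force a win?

Player 2 wins.

Classify positions by backward induction: terminal positions (no move available) are L. From any other position, the mover wins iff some move reaches an L.
No move ever increases a pile, so every position that can arise here has a ≤ 7 and b ≤ 1; it is enough to label the cells with 0 ≤ a ≤ 7 and 0 ≤ b ≤ 1.
Every move lowers a or b (never raises either), so fill the grid row by row in increasing a, and left to right within a row: each cell's successors are then already labelled.
      b=0  b=1
a=0:    L    L
a=1:    L    L
a=2:    W    W
a=3:    W    W
a=4:    W    W
a=5:    W    W
a=6:    L    L
a=7:    L    L
Cells with no legal move (terminal, hence L): (0,0), (0,1), (1,0), (1,1).
The remaining L cells, each justified by listing all of its moves:
(6,0): moves to (4,0)(W), (3,0)(W), (2,0)(W); every one is W ⇒ L
(6,1): moves to (4,1)(W), (3,1)(W), (2,1)(W); every one is W ⇒ L
(7,0): moves to (5,0)(W), (4,0)(W), (3,0)(W); every one is W ⇒ L
(7,1): moves to (5,1)(W), (4,1)(W), (3,1)(W); every one is W ⇒ L
Every other cell has at least one move into one of the L cells above, so it is W.
Every move from (7,1) reaches a W position, so the mover loses.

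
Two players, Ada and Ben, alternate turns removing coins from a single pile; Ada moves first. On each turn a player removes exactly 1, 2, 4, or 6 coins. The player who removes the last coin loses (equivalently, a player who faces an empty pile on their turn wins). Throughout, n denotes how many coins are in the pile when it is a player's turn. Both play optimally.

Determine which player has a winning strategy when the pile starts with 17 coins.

Compute win/loss labels from the base case upward. A position with no move is W. Any other position is W if it can reach an L in one move, else L.
n=0: no move; the opponent has just taken the last coin and therefore loses → W
n=1: only reaches 0(W), which is W → L
n=2: reaches L-position 1 → W
n=3: reaches L-position 1 → W
n=4: only reaches 3(W), 2(W), 0(W), all W → L
n=5: reaches L-position 4 → W
n=6: reaches L-position 4 → W
n=7: reaches L-position 1 → W
n=8: reaches L-position 4 → W
n=9: only reaches 8(W), 7(W), 5(W), 3(W), all W → L
n=10: reaches L-position 9 → W
n=11: reaches L-position 9 → W
n=12: only reaches 11(W), 10(W), 8(W), 6(W), all W → L
n=13: reaches L-position 12 → W
n=14: reaches L-position 12 → W
n=15: reaches L-position 9 → W
n=16: reaches L-position 12 → W
n=17: only reaches 16(W), 15(W), 13(W), 11(W), all W → L
Every move from 17 reaches a W position, so the mover loses.

Ben wins.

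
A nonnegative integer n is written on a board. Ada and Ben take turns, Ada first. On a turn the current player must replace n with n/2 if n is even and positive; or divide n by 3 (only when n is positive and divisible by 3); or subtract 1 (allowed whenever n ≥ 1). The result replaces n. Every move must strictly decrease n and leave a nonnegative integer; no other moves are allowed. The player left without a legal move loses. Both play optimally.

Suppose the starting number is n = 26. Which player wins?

Ada wins.

Classify positions by backward induction: terminal positions (no move available) are L. From any other position, the mover wins iff some move reaches an L.
n=0: no move → L
n=1: reaches L-position 0 → W
n=2: only reaches 1(W), which is W → L
n=3: reaches L-position 2 → W
n=4: reaches L-position 2 → W
n=5: only reaches 4(W), which is W → L
n=6: reaches L-position 2 → W
n=7: only reaches 6(W), which is W → L
n=8: reaches L-position 7 → W
n=9: only reaches 3(W), 8(W), all W → L
n=10: reaches L-position 5 → W
n=11: only reaches 10(W), which is W → L
n=12: reaches L-position 11 → W
n=13: only reaches 12(W), which is W → L
n=14: reaches L-position 7 → W
n=15: reaches L-position 5 → W
n=16: only reaches 8(W), 15(W), all W → L
n=17: reaches L-position 16 → W
n=18: reaches L-position 9 → W
n=19: only reaches 18(W), which is W → L
n=20: reaches L-position 19 → W
n=21: reaches L-position 7 → W
n=22: reaches L-position 11 → W
n=23: only reaches 22(W), which is W → L
n=24: reaches L-position 23 → W
n=25: only reaches 24(W), which is W → L
n=26: reaches L-position 13 → W
From 26 Ada can move to 13, reaching an L position.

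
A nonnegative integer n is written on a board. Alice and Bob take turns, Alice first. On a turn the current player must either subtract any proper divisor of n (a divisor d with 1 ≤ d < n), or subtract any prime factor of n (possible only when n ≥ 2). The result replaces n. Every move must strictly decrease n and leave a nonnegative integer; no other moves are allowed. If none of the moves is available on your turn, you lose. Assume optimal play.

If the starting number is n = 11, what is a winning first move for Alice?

Move to 0.

Compute win/loss labels from the base case upward. A position with no move is L. Any other position is W if it can reach an L in one move, else L.
n=0: no move → L
n=1: no move → L
n=2: reaches L-position 0 → W
n=3: reaches L-position 0 → W
n=4: only reaches 2(W), 3(W), all W → L
n=5: reaches L-position 0 → W
n=6: reaches L-position 4 → W
n=7: reaches L-position 0 → W
n=8: reaches L-position 4 → W
n=9: only reaches 6(W), 8(W), all W → L
n=10: reaches L-position 9 → W
n=11: reaches L-position 0 → W
From 11, the L positions reachable in one move are: 0.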